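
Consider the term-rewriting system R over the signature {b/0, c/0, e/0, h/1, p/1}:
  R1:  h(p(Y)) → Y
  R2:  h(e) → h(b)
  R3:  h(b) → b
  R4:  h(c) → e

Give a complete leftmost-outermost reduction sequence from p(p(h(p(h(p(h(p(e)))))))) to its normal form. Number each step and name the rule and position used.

p(p(e))

1. p(p(h(p(h(p(h(p(e))))))))  →  p(p(h(p(h(p(e))))))   [R1 at 1.1]
2. p(p(h(p(h(p(e))))))  →  p(p(h(p(e))))   [R1 at 1.1]
3. p(p(h(p(e))))  →  p(p(e))   [R1 at 1.1]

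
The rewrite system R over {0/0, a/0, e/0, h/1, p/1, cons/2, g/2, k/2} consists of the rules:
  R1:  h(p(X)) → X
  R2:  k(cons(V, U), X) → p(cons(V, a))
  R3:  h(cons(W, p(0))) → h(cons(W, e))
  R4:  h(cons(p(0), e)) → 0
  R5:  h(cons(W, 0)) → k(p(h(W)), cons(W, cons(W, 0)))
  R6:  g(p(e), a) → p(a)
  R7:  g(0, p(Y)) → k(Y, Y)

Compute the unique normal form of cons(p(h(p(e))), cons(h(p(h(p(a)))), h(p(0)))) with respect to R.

cons(p(e), cons(a, 0))

1. cons(p(h(p(e))), cons(h(p(h(p(a)))), h(p(0))))  →  cons(p(e), cons(h(p(h(p(a)))), h(p(0))))   [R1 at 1.1]
2. cons(p(e), cons(h(p(h(p(a)))), h(p(0))))  →  cons(p(e), cons(h(p(a)), h(p(0))))   [R1 at 2.1]
3. cons(p(e), cons(h(p(a)), h(p(0))))  →  cons(p(e), cons(a, h(p(0))))   [R1 at 2.1]
4. cons(p(e), cons(a, h(p(0))))  →  cons(p(e), cons(a, 0))   [R1 at 2.2]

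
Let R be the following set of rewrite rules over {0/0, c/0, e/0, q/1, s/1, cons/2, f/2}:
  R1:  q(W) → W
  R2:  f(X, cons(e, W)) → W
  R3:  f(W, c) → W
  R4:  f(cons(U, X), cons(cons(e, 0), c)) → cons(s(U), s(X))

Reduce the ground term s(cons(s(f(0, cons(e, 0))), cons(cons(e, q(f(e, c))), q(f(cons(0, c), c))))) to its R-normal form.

1. s(cons(s(f(0, cons(e, 0))), cons(cons(e, q(f(e, c))), q(f(cons(0, c), c)))))  →  s(cons(s(0), cons(cons(e, q(f(e, c))), q(f(cons(0, c), c)))))   [R2 at 1.1.1]
2. s(cons(s(0), cons(cons(e, q(f(e, c))), q(f(cons(0, c), c)))))  →  s(cons(s(0), cons(cons(e, f(e, c)), q(f(cons(0, c), c)))))   [R1 at 1.2.1.2]
3. s(cons(s(0), cons(cons(e, f(e, c)), q(f(cons(0, c), c)))))  →  s(cons(s(0), cons(cons(e, e), q(f(cons(0, c), c)))))   [R3 at 1.2.1.2]
4. s(cons(s(0), cons(cons(e, e), q(f(cons(0, c), c)))))  →  s(cons(s(0), cons(cons(e, e), f(cons(0, c), c))))   [R1 at 1.2.2]
5. s(cons(s(0), cons(cons(e, e), f(cons(0, c), c))))  →  s(cons(s(0), cons(cons(e, e), cons(0, c))))   [R3 at 1.2.2]

s(cons(s(0), cons(cons(e, e), cons(0, c))))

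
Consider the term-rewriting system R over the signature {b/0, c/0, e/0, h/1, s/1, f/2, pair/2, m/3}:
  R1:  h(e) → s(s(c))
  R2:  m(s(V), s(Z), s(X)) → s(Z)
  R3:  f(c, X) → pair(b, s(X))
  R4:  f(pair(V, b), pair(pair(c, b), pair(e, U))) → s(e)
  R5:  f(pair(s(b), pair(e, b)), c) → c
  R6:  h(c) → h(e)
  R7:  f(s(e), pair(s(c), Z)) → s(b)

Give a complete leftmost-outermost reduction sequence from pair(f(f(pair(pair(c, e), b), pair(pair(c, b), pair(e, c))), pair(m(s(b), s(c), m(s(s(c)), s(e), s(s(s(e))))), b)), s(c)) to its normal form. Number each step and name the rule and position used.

pair(s(b), s(c))

1. pair(f(f(pair(pair(c, e), b), pair(pair(c, b), pair(e, c))), pair(m(s(b), s(c), m(s(s(c)), s(e), s(s(s(e))))), b)), s(c))  →  pair(f(s(e), pair(m(s(b), s(c), m(s(s(c)), s(e), s(s(s(e))))), b)), s(c))   [R4 at 1.1]
2. pair(f(s(e), pair(m(s(b), s(c), m(s(s(c)), s(e), s(s(s(e))))), b)), s(c))  →  pair(f(s(e), pair(m(s(b), s(c), s(e)), b)), s(c))   [R2 at 1.2.1.3]
3. pair(f(s(e), pair(m(s(b), s(c), s(e)), b)), s(c))  →  pair(f(s(e), pair(s(c), b)), s(c))   [R2 at 1.2.1]
4. pair(f(s(e), pair(s(c), b)), s(c))  →  pair(s(b), s(c))   [R7 at 1]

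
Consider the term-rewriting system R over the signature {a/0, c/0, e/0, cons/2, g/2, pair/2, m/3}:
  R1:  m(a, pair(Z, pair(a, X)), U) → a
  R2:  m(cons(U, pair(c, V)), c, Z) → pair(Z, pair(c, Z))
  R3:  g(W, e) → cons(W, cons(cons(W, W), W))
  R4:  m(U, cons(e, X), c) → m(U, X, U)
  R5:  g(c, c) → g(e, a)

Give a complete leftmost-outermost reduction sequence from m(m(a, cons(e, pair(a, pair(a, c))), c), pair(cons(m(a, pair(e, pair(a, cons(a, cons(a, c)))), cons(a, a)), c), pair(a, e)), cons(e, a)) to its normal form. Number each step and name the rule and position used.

a

1. m(m(a, cons(e, pair(a, pair(a, c))), c), pair(cons(m(a, pair(e, pair(a, cons(a, cons(a, c)))), cons(a, a)), c), pair(a, e)), cons(e, a))  →  m(m(a, pair(a, pair(a, c)), a), pair(cons(m(a, pair(e, pair(a, cons(a, cons(a, c)))), cons(a, a)), c), pair(a, e)), cons(e, a))   [R4 at 1]
2. m(m(a, pair(a, pair(a, c)), a), pair(cons(m(a, pair(e, pair(a, cons(a, cons(a, c)))), cons(a, a)), c), pair(a, e)), cons(e, a))  →  m(a, pair(cons(m(a, pair(e, pair(a, cons(a, cons(a, c)))), cons(a, a)), c), pair(a, e)), cons(e, a))   [R1 at 1]
3. m(a, pair(cons(m(a, pair(e, pair(a, cons(a, cons(a, c)))), cons(a, a)), c), pair(a, e)), cons(e, a))  →  a   [R1 at ε]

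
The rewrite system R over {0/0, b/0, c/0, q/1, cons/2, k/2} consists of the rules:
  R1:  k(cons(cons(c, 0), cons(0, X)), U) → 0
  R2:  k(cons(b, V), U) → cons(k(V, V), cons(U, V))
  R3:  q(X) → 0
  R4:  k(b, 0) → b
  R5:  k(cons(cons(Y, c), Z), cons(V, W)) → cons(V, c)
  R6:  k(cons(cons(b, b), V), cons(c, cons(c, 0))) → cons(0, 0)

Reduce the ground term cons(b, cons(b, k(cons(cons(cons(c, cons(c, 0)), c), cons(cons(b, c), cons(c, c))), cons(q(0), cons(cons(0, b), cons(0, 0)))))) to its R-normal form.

1. cons(b, cons(b, k(cons(cons(cons(c, cons(c, 0)), c), cons(cons(b, c), cons(c, c))), cons(q(0), cons(cons(0, b), cons(0, 0))))))  →  cons(b, cons(b, cons(q(0), c)))   [R5 at 2.2]
2. cons(b, cons(b, cons(q(0), c)))  →  cons(b, cons(b, cons(0, c)))   [R3 at 2.2.1]

cons(b, cons(b, cons(0, c)))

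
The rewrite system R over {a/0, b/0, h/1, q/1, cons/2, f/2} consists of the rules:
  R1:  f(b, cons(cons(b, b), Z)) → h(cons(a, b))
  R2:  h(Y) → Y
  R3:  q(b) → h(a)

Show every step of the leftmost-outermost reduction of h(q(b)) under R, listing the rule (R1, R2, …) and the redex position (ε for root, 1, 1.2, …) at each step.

a

1. h(q(b))  →  q(b)   [R2 at ε]
2. q(b)  →  h(a)   [R3 at ε]
3. h(a)  →  a   [R2 at ε]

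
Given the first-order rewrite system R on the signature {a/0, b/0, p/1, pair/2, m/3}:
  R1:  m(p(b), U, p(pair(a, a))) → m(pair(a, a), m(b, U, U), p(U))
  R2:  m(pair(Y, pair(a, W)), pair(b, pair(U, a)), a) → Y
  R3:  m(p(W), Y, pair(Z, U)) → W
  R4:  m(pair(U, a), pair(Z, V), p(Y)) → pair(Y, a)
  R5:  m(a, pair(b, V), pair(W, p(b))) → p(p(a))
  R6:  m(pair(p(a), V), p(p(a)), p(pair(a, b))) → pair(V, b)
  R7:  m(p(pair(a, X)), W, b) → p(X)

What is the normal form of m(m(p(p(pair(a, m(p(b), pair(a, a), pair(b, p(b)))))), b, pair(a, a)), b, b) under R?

1. m(m(p(p(pair(a, m(p(b), pair(a, a), pair(b, p(b)))))), b, pair(a, a)), b, b)  →  m(p(pair(a, m(p(b), pair(a, a), pair(b, p(b))))), b, b)   [R3 at 1]
2. m(p(pair(a, m(p(b), pair(a, a), pair(b, p(b))))), b, b)  →  p(m(p(b), pair(a, a), pair(b, p(b))))   [R7 at ε]
3. p(m(p(b), pair(a, a), pair(b, p(b))))  →  p(b)   [R3 at 1]

p(b)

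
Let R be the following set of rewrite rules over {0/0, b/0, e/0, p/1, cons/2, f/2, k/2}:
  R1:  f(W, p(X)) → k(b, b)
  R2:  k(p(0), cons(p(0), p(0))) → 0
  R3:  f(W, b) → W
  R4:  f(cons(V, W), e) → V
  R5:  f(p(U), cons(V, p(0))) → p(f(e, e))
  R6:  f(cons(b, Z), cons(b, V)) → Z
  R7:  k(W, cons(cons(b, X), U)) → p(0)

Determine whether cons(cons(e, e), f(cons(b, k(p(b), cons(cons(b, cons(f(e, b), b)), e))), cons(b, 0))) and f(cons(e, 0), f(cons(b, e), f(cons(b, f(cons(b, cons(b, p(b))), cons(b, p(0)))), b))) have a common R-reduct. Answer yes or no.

Reduce t₁ = cons(cons(e, e), f(cons(b, k(p(b), cons(cons(b, cons(f(e, b), b)), e))), cons(b, 0))):
1. cons(cons(e, e), f(cons(b, k(p(b), cons(cons(b, cons(f(e, b), b)), e))), cons(b, 0)))  →  cons(cons(e, e), k(p(b), cons(cons(b, cons(f(e, b), b)), e)))   [R6 at 2]
2. cons(cons(e, e), k(p(b), cons(cons(b, cons(f(e, b), b)), e)))  →  cons(cons(e, e), p(0))   [R7 at 2]

Reduce t₂ = f(cons(e, 0), f(cons(b, e), f(cons(b, f(cons(b, cons(b, p(b))), cons(b, p(0)))), b))):
1. f(cons(e, 0), f(cons(b, e), f(cons(b, f(cons(b, cons(b, p(b))), cons(b, p(0)))), b)))  →  f(cons(e, 0), f(cons(b, e), cons(b, f(cons(b, cons(b, p(b))), cons(b, p(0))))))   [R3 at 2.2]
2. f(cons(e, 0), f(cons(b, e), cons(b, f(cons(b, cons(b, p(b))), cons(b, p(0))))))  →  f(cons(e, 0), e)   [R6 at 2]
3. f(cons(e, 0), e)  →  e   [R4 at ε]

no — NF(t₁) = cons(cons(e, e), p(0)), NF(t₂) = e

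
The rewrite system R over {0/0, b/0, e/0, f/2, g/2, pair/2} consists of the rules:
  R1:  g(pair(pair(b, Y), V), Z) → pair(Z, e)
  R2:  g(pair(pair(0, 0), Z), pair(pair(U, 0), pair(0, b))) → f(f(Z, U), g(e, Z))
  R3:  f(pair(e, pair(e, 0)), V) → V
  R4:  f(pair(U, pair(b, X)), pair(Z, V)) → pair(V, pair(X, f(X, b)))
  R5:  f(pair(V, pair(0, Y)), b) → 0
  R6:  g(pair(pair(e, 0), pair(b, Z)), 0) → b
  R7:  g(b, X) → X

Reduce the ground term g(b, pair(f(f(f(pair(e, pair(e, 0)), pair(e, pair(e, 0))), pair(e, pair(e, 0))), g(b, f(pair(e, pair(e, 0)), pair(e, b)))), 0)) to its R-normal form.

pair(pair(e, b), 0)

1. g(b, pair(f(f(f(pair(e, pair(e, 0)), pair(e, pair(e, 0))), pair(e, pair(e, 0))), g(b, f(pair(e, pair(e, 0)), pair(e, b)))), 0))  →  pair(f(f(f(pair(e, pair(e, 0)), pair(e, pair(e, 0))), pair(e, pair(e, 0))), g(b, f(pair(e, pair(e, 0)), pair(e, b)))), 0)   [R7 at ε]
2. pair(f(f(f(pair(e, pair(e, 0)), pair(e, pair(e, 0))), pair(e, pair(e, 0))), g(b, f(pair(e, pair(e, 0)), pair(e, b)))), 0)  →  pair(f(f(pair(e, pair(e, 0)), pair(e, pair(e, 0))), g(b, f(pair(e, pair(e, 0)), pair(e, b)))), 0)   [R3 at 1.1.1]
3. pair(f(f(pair(e, pair(e, 0)), pair(e, pair(e, 0))), g(b, f(pair(e, pair(e, 0)), pair(e, b)))), 0)  →  pair(f(pair(e, pair(e, 0)), g(b, f(pair(e, pair(e, 0)), pair(e, b)))), 0)   [R3 at 1.1]
4. pair(f(pair(e, pair(e, 0)), g(b, f(pair(e, pair(e, 0)), pair(e, b)))), 0)  →  pair(g(b, f(pair(e, pair(e, 0)), pair(e, b))), 0)   [R3 at 1]
5. pair(g(b, f(pair(e, pair(e, 0)), pair(e, b))), 0)  →  pair(f(pair(e, pair(e, 0)), pair(e, b)), 0)   [R7 at 1]
6. pair(f(pair(e, pair(e, 0)), pair(e, b)), 0)  →  pair(pair(e, b), 0)   [R3 at 1]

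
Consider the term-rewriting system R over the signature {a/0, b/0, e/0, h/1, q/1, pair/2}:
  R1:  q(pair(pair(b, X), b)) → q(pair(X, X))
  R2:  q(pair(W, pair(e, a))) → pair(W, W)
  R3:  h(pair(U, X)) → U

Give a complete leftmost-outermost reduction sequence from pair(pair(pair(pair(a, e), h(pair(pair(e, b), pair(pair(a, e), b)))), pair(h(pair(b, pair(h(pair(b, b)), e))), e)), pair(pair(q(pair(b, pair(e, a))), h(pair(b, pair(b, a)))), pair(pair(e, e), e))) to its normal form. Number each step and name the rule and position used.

pair(pair(pair(pair(a, e), pair(e, b)), pair(b, e)), pair(pair(pair(b, b), b), pair(pair(e, e), e)))

1. pair(pair(pair(pair(a, e), h(pair(pair(e, b), pair(pair(a, e), b)))), pair(h(pair(b, pair(h(pair(b, b)), e))), e)), pair(pair(q(pair(b, pair(e, a))), h(pair(b, pair(b, a)))), pair(pair(e, e), e)))  →  pair(pair(pair(pair(a, e), pair(e, b)), pair(h(pair(b, pair(h(pair(b, b)), e))), e)), pair(pair(q(pair(b, pair(e, a))), h(pair(b, pair(b, a)))), pair(pair(e, e), e)))   [R3 at 1.1.2]
2. pair(pair(pair(pair(a, e), pair(e, b)), pair(h(pair(b, pair(h(pair(b, b)), e))), e)), pair(pair(q(pair(b, pair(e, a))), h(pair(b, pair(b, a)))), pair(pair(e, e), e)))  →  pair(pair(pair(pair(a, e), pair(e, b)), pair(b, e)), pair(pair(q(pair(b, pair(e, a))), h(pair(b, pair(b, a)))), pair(pair(e, e), e)))   [R3 at 1.2.1]
3. pair(pair(pair(pair(a, e), pair(e, b)), pair(b, e)), pair(pair(q(pair(b, pair(e, a))), h(pair(b, pair(b, a)))), pair(pair(e, e), e)))  →  pair(pair(pair(pair(a, e), pair(e, b)), pair(b, e)), pair(pair(pair(b, b), h(pair(b, pair(b, a)))), pair(pair(e, e), e)))   [R2 at 2.1.1]
4. pair(pair(pair(pair(a, e), pair(e, b)), pair(b, e)), pair(pair(pair(b, b), h(pair(b, pair(b, a)))), pair(pair(e, e), e)))  →  pair(pair(pair(pair(a, e), pair(e, b)), pair(b, e)), pair(pair(pair(b, b), b), pair(pair(e, e), e)))   [R3 at 2.1.2]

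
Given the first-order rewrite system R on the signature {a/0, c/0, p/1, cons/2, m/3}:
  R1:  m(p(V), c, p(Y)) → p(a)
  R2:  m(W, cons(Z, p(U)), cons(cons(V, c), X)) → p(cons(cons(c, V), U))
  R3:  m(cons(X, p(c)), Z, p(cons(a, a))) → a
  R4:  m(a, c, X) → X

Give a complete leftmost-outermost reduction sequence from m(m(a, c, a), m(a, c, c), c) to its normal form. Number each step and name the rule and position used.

1. m(m(a, c, a), m(a, c, c), c)  →  m(a, m(a, c, c), c)   [R4 at 1]
2. m(a, m(a, c, c), c)  →  m(a, c, c)   [R4 at 2]
3. m(a, c, c)  →  c   [R4 at ε]

c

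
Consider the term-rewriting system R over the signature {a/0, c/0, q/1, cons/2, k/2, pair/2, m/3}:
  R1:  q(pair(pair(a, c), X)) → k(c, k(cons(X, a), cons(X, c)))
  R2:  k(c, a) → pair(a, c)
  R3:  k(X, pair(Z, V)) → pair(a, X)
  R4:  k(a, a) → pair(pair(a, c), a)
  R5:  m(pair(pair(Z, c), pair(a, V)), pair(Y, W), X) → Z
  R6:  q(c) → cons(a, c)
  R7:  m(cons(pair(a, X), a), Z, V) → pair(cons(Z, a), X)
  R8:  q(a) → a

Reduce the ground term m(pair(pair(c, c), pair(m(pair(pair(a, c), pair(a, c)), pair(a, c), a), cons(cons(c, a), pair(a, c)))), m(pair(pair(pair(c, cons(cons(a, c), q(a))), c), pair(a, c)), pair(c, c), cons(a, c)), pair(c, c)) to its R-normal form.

c

1. m(pair(pair(c, c), pair(m(pair(pair(a, c), pair(a, c)), pair(a, c), a), cons(cons(c, a), pair(a, c)))), m(pair(pair(pair(c, cons(cons(a, c), q(a))), c), pair(a, c)), pair(c, c), cons(a, c)), pair(c, c))  →  m(pair(pair(c, c), pair(a, cons(cons(c, a), pair(a, c)))), m(pair(pair(pair(c, cons(cons(a, c), q(a))), c), pair(a, c)), pair(c, c), cons(a, c)), pair(c, c))   [R5 at 1.2.1]
2. m(pair(pair(c, c), pair(a, cons(cons(c, a), pair(a, c)))), m(pair(pair(pair(c, cons(cons(a, c), q(a))), c), pair(a, c)), pair(c, c), cons(a, c)), pair(c, c))  →  m(pair(pair(c, c), pair(a, cons(cons(c, a), pair(a, c)))), pair(c, cons(cons(a, c), q(a))), pair(c, c))   [R5 at 2]
3. m(pair(pair(c, c), pair(a, cons(cons(c, a), pair(a, c)))), pair(c, cons(cons(a, c), q(a))), pair(c, c))  →  c   [R5 at ε]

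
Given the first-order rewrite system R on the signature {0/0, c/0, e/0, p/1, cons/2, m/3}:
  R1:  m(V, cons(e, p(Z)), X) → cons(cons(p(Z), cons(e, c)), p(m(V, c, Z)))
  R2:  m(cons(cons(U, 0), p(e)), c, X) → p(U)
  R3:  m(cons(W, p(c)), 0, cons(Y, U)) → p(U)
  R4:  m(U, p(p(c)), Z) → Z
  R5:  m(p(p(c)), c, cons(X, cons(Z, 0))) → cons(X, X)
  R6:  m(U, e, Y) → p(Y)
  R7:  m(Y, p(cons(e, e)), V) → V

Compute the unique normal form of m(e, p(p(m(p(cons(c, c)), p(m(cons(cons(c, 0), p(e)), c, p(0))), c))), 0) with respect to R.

1. m(e, p(p(m(p(cons(c, c)), p(m(cons(cons(c, 0), p(e)), c, p(0))), c))), 0)  →  m(e, p(p(m(p(cons(c, c)), p(p(c)), c))), 0)   [R2 at 2.1.1.2.1]
2. m(e, p(p(m(p(cons(c, c)), p(p(c)), c))), 0)  →  m(e, p(p(c)), 0)   [R4 at 2.1.1]
3. m(e, p(p(c)), 0)  →  0   [R4 at ε]

0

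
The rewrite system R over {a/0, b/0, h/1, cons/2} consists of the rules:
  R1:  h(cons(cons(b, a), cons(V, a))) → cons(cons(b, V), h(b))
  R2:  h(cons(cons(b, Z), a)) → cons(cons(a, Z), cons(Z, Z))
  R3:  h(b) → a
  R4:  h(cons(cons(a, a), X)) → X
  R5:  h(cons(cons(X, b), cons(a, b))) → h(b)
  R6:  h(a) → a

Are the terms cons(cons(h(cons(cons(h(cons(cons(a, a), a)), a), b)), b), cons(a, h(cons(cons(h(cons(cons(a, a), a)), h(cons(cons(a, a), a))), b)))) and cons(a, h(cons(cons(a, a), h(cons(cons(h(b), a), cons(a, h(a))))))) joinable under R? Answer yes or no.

Reduce t₁ = cons(cons(h(cons(cons(h(cons(cons(a, a), a)), a), b)), b), cons(a, h(cons(cons(h(cons(cons(a, a), a)), h(cons(cons(a, a), a))), b)))):
1. cons(cons(h(cons(cons(h(cons(cons(a, a), a)), a), b)), b), cons(a, h(cons(cons(h(cons(cons(a, a), a)), h(cons(cons(a, a), a))), b))))  →  cons(cons(h(cons(cons(a, a), b)), b), cons(a, h(cons(cons(h(cons(cons(a, a), a)), h(cons(cons(a, a), a))), b))))   [R4 at 1.1.1.1.1]
2. cons(cons(h(cons(cons(a, a), b)), b), cons(a, h(cons(cons(h(cons(cons(a, a), a)), h(cons(cons(a, a), a))), b))))  →  cons(cons(b, b), cons(a, h(cons(cons(h(cons(cons(a, a), a)), h(cons(cons(a, a), a))), b))))   [R4 at 1.1]
3. cons(cons(b, b), cons(a, h(cons(cons(h(cons(cons(a, a), a)), h(cons(cons(a, a), a))), b))))  →  cons(cons(b, b), cons(a, h(cons(cons(a, h(cons(cons(a, a), a))), b))))   [R4 at 2.2.1.1.1]
4. cons(cons(b, b), cons(a, h(cons(cons(a, h(cons(cons(a, a), a))), b))))  →  cons(cons(b, b), cons(a, h(cons(cons(a, a), b))))   [R4 at 2.2.1.1.2]
5. cons(cons(b, b), cons(a, h(cons(cons(a, a), b))))  →  cons(cons(b, b), cons(a, b))   [R4 at 2.2]

Reduce t₂ = cons(a, h(cons(cons(a, a), h(cons(cons(h(b), a), cons(a, h(a))))))):
1. cons(a, h(cons(cons(a, a), h(cons(cons(h(b), a), cons(a, h(a)))))))  →  cons(a, h(cons(cons(h(b), a), cons(a, h(a)))))   [R4 at 2]
2. cons(a, h(cons(cons(h(b), a), cons(a, h(a)))))  →  cons(a, h(cons(cons(a, a), cons(a, h(a)))))   [R3 at 2.1.1.1]
3. cons(a, h(cons(cons(a, a), cons(a, h(a)))))  →  cons(a, cons(a, h(a)))   [R4 at 2]
4. cons(a, cons(a, h(a)))  →  cons(a, cons(a, a))   [R6 at 2.2]

no — NF(t₁) = cons(cons(b, b), cons(a, b)), NF(t₂) = cons(a, cons(a, a))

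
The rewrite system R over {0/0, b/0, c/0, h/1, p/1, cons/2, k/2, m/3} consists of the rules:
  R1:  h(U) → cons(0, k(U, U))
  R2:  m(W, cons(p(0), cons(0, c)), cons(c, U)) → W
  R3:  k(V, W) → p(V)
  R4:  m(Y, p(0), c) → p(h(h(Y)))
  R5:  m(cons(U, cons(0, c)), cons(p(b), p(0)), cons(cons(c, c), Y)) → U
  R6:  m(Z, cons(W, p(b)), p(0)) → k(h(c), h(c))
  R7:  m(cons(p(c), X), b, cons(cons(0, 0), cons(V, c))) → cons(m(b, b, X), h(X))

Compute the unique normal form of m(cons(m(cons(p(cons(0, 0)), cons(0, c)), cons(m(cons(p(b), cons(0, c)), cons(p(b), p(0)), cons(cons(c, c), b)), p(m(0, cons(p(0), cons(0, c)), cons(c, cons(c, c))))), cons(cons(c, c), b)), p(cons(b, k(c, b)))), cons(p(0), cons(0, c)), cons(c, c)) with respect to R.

1. m(cons(m(cons(p(cons(0, 0)), cons(0, c)), cons(m(cons(p(b), cons(0, c)), cons(p(b), p(0)), cons(cons(c, c), b)), p(m(0, cons(p(0), cons(0, c)), cons(c, cons(c, c))))), cons(cons(c, c), b)), p(cons(b, k(c, b)))), cons(p(0), cons(0, c)), cons(c, c))  →  cons(m(cons(p(cons(0, 0)), cons(0, c)), cons(m(cons(p(b), cons(0, c)), cons(p(b), p(0)), cons(cons(c, c), b)), p(m(0, cons(p(0), cons(0, c)), cons(c, cons(c, c))))), cons(cons(c, c), b)), p(cons(b, k(c, b))))   [R2 at ε]
2. cons(m(cons(p(cons(0, 0)), cons(0, c)), cons(m(cons(p(b), cons(0, c)), cons(p(b), p(0)), cons(cons(c, c), b)), p(m(0, cons(p(0), cons(0, c)), cons(c, cons(c, c))))), cons(cons(c, c), b)), p(cons(b, k(c, b))))  →  cons(m(cons(p(cons(0, 0)), cons(0, c)), cons(p(b), p(m(0, cons(p(0), cons(0, c)), cons(c, cons(c, c))))), cons(cons(c, c), b)), p(cons(b, k(c, b))))   [R5 at 1.2.1]
3. cons(m(cons(p(cons(0, 0)), cons(0, c)), cons(p(b), p(m(0, cons(p(0), cons(0, c)), cons(c, cons(c, c))))), cons(cons(c, c), b)), p(cons(b, k(c, b))))  →  cons(m(cons(p(cons(0, 0)), cons(0, c)), cons(p(b), p(0)), cons(cons(c, c), b)), p(cons(b, k(c, b))))   [R2 at 1.2.2.1]
4. cons(m(cons(p(cons(0, 0)), cons(0, c)), cons(p(b), p(0)), cons(cons(c, c), b)), p(cons(b, k(c, b))))  →  cons(p(cons(0, 0)), p(cons(b, k(c, b))))   [R5 at 1]
5. cons(p(cons(0, 0)), p(cons(b, k(c, b))))  →  cons(p(cons(0, 0)), p(cons(b, p(c))))   [R3 at 2.1.2]

cons(p(cons(0, 0)), p(cons(b, p(c))))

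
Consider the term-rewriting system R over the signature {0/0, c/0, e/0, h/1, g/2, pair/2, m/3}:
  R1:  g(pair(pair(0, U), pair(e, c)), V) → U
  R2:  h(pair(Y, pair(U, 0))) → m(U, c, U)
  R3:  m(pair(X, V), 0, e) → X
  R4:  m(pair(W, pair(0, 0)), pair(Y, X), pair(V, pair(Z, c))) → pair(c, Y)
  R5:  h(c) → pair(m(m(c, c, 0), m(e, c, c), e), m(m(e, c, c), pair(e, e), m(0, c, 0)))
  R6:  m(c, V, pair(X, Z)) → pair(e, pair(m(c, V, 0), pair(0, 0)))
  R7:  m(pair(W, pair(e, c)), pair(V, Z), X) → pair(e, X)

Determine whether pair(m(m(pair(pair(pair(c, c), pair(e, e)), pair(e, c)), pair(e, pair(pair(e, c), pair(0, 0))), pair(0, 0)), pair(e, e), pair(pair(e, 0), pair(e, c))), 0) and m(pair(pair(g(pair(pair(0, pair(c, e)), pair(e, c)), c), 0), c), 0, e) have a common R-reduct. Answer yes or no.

Reduce t₁ = pair(m(m(pair(pair(pair(c, c), pair(e, e)), pair(e, c)), pair(e, pair(pair(e, c), pair(0, 0))), pair(0, 0)), pair(e, e), pair(pair(e, 0), pair(e, c))), 0):
1. pair(m(m(pair(pair(pair(c, c), pair(e, e)), pair(e, c)), pair(e, pair(pair(e, c), pair(0, 0))), pair(0, 0)), pair(e, e), pair(pair(e, 0), pair(e, c))), 0)  →  pair(m(pair(e, pair(0, 0)), pair(e, e), pair(pair(e, 0), pair(e, c))), 0)   [R7 at 1.1]
2. pair(m(pair(e, pair(0, 0)), pair(e, e), pair(pair(e, 0), pair(e, c))), 0)  →  pair(pair(c, e), 0)   [R4 at 1]

Reduce t₂ = m(pair(pair(g(pair(pair(0, pair(c, e)), pair(e, c)), c), 0), c), 0, e):
1. m(pair(pair(g(pair(pair(0, pair(c, e)), pair(e, c)), c), 0), c), 0, e)  →  pair(g(pair(pair(0, pair(c, e)), pair(e, c)), c), 0)   [R3 at ε]
2. pair(g(pair(pair(0, pair(c, e)), pair(e, c)), c), 0)  →  pair(pair(c, e), 0)   [R1 at 1]

yes — NF(t₁) = pair(pair(c, e), 0), NF(t₂) = pair(pair(c, e), 0)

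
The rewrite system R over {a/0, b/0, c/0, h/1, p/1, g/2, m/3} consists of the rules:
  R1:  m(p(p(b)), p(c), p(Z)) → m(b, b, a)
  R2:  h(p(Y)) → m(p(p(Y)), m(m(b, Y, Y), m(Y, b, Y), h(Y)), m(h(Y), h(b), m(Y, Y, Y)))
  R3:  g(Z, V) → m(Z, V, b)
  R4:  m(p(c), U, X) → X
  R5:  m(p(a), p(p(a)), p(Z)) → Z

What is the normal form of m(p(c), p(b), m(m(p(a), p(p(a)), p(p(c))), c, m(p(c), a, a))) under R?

1. m(p(c), p(b), m(m(p(a), p(p(a)), p(p(c))), c, m(p(c), a, a)))  →  m(m(p(a), p(p(a)), p(p(c))), c, m(p(c), a, a))   [R4 at ε]
2. m(m(p(a), p(p(a)), p(p(c))), c, m(p(c), a, a))  →  m(p(c), c, m(p(c), a, a))   [R5 at 1]
3. m(p(c), c, m(p(c), a, a))  →  m(p(c), a, a)   [R4 at ε]
4. m(p(c), a, a)  →  a   [R4 at ε]

a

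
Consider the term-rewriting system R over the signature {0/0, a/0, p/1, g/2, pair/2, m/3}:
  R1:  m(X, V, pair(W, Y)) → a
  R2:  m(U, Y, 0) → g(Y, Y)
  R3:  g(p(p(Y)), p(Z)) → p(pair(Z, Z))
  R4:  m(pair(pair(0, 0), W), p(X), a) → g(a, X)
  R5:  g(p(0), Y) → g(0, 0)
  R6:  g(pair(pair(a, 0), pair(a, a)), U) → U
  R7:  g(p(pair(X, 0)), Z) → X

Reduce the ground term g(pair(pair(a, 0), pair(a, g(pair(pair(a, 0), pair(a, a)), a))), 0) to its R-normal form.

1. g(pair(pair(a, 0), pair(a, g(pair(pair(a, 0), pair(a, a)), a))), 0)  →  g(pair(pair(a, 0), pair(a, a)), 0)   [R6 at 1.2.2]
2. g(pair(pair(a, 0), pair(a, a)), 0)  →  0   [R6 at ε]

0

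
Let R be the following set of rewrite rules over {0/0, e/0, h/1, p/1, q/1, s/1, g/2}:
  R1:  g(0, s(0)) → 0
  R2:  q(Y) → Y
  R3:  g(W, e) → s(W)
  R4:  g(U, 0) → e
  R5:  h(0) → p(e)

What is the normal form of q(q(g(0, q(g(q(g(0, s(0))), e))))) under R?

1. q(q(g(0, q(g(q(g(0, s(0))), e)))))  →  q(g(0, q(g(q(g(0, s(0))), e))))   [R2 at ε]
2. q(g(0, q(g(q(g(0, s(0))), e))))  →  g(0, q(g(q(g(0, s(0))), e)))   [R2 at ε]
3. g(0, q(g(q(g(0, s(0))), e)))  →  g(0, g(q(g(0, s(0))), e))   [R2 at 2]
4. g(0, g(q(g(0, s(0))), e))  →  g(0, s(q(g(0, s(0)))))   [R3 at 2]
5. g(0, s(q(g(0, s(0)))))  →  g(0, s(g(0, s(0))))   [R2 at 2.1]
6. g(0, s(g(0, s(0))))  →  g(0, s(0))   [R1 at 2.1]
7. g(0, s(0))  →  0   [R1 at ε]

0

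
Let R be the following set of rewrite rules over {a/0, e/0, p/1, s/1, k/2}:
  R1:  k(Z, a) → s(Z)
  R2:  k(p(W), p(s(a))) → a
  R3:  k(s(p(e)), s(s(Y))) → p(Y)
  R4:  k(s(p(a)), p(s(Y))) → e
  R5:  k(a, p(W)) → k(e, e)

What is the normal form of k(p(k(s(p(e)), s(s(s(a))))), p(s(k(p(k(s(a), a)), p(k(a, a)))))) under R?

a

1. k(p(k(s(p(e)), s(s(s(a))))), p(s(k(p(k(s(a), a)), p(k(a, a))))))  →  k(p(p(s(a))), p(s(k(p(k(s(a), a)), p(k(a, a))))))   [R3 at 1.1]
2. k(p(p(s(a))), p(s(k(p(k(s(a), a)), p(k(a, a))))))  →  k(p(p(s(a))), p(s(k(p(s(s(a))), p(k(a, a))))))   [R1 at 2.1.1.1.1]
3. k(p(p(s(a))), p(s(k(p(s(s(a))), p(k(a, a))))))  →  k(p(p(s(a))), p(s(k(p(s(s(a))), p(s(a))))))   [R1 at 2.1.1.2.1]
4. k(p(p(s(a))), p(s(k(p(s(s(a))), p(s(a))))))  →  k(p(p(s(a))), p(s(a)))   [R2 at 2.1.1]
5. k(p(p(s(a))), p(s(a)))  →  a   [R2 at ε]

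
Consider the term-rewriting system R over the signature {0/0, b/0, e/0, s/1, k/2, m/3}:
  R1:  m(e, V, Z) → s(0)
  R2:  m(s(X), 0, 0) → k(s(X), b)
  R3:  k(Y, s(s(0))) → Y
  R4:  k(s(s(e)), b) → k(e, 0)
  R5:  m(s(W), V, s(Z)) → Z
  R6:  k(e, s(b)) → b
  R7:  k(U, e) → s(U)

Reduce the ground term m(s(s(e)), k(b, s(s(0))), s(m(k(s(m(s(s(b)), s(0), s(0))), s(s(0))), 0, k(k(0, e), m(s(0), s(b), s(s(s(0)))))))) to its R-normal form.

0

1. m(s(s(e)), k(b, s(s(0))), s(m(k(s(m(s(s(b)), s(0), s(0))), s(s(0))), 0, k(k(0, e), m(s(0), s(b), s(s(s(0))))))))  →  m(k(s(m(s(s(b)), s(0), s(0))), s(s(0))), 0, k(k(0, e), m(s(0), s(b), s(s(s(0))))))   [R5 at ε]
2. m(k(s(m(s(s(b)), s(0), s(0))), s(s(0))), 0, k(k(0, e), m(s(0), s(b), s(s(s(0))))))  →  m(s(m(s(s(b)), s(0), s(0))), 0, k(k(0, e), m(s(0), s(b), s(s(s(0))))))   [R3 at 1]
3. m(s(m(s(s(b)), s(0), s(0))), 0, k(k(0, e), m(s(0), s(b), s(s(s(0))))))  →  m(s(0), 0, k(k(0, e), m(s(0), s(b), s(s(s(0))))))   [R5 at 1.1]
4. m(s(0), 0, k(k(0, e), m(s(0), s(b), s(s(s(0))))))  →  m(s(0), 0, k(s(0), m(s(0), s(b), s(s(s(0))))))   [R7 at 3.1]
5. m(s(0), 0, k(s(0), m(s(0), s(b), s(s(s(0))))))  →  m(s(0), 0, k(s(0), s(s(0))))   [R5 at 3.2]
6. m(s(0), 0, k(s(0), s(s(0))))  →  m(s(0), 0, s(0))   [R3 at 3]
7. m(s(0), 0, s(0))  →  0   [R5 at ε]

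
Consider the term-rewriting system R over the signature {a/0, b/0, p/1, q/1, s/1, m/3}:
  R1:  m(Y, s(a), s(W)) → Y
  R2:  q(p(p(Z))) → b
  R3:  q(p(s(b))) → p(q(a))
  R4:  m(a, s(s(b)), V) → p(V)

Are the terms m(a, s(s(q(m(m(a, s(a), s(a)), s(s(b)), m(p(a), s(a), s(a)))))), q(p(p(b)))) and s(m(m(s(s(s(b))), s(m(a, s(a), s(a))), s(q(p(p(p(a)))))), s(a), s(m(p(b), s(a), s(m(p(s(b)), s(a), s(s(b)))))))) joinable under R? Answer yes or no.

no — NF(t₁) = p(b), NF(t₂) = s(s(s(s(b))))

Reduce t₁ = m(a, s(s(q(m(m(a, s(a), s(a)), s(s(b)), m(p(a), s(a), s(a)))))), q(p(p(b)))):
1. m(a, s(s(q(m(m(a, s(a), s(a)), s(s(b)), m(p(a), s(a), s(a)))))), q(p(p(b))))  →  m(a, s(s(q(m(a, s(s(b)), m(p(a), s(a), s(a)))))), q(p(p(b))))   [R1 at 2.1.1.1.1]
2. m(a, s(s(q(m(a, s(s(b)), m(p(a), s(a), s(a)))))), q(p(p(b))))  →  m(a, s(s(q(p(m(p(a), s(a), s(a)))))), q(p(p(b))))   [R4 at 2.1.1.1]
3. m(a, s(s(q(p(m(p(a), s(a), s(a)))))), q(p(p(b))))  →  m(a, s(s(q(p(p(a))))), q(p(p(b))))   [R1 at 2.1.1.1.1]
4. m(a, s(s(q(p(p(a))))), q(p(p(b))))  →  m(a, s(s(b)), q(p(p(b))))   [R2 at 2.1.1]
5. m(a, s(s(b)), q(p(p(b))))  →  p(q(p(p(b))))   [R4 at ε]
6. p(q(p(p(b))))  →  p(b)   [R2 at 1]

Reduce t₂ = s(m(m(s(s(s(b))), s(m(a, s(a), s(a))), s(q(p(p(p(a)))))), s(a), s(m(p(b), s(a), s(m(p(s(b)), s(a), s(s(b)))))))):
1. s(m(m(s(s(s(b))), s(m(a, s(a), s(a))), s(q(p(p(p(a)))))), s(a), s(m(p(b), s(a), s(m(p(s(b)), s(a), s(s(b))))))))  →  s(m(s(s(s(b))), s(m(a, s(a), s(a))), s(q(p(p(p(a)))))))   [R1 at 1]
2. s(m(s(s(s(b))), s(m(a, s(a), s(a))), s(q(p(p(p(a)))))))  →  s(m(s(s(s(b))), s(a), s(q(p(p(p(a)))))))   [R1 at 1.2.1]
3. s(m(s(s(s(b))), s(a), s(q(p(p(p(a)))))))  →  s(s(s(s(b))))   [R1 at 1]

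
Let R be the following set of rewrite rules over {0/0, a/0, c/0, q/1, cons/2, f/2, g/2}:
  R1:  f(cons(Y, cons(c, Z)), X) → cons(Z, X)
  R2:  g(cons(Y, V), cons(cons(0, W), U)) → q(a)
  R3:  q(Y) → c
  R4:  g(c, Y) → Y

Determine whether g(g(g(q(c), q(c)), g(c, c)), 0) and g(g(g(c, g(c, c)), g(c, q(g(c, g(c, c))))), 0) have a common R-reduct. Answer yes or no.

Reduce t₁ = g(g(g(q(c), q(c)), g(c, c)), 0):
1. g(g(g(q(c), q(c)), g(c, c)), 0)  →  g(g(g(c, q(c)), g(c, c)), 0)   [R3 at 1.1.1]
2. g(g(g(c, q(c)), g(c, c)), 0)  →  g(g(q(c), g(c, c)), 0)   [R4 at 1.1]
3. g(g(q(c), g(c, c)), 0)  →  g(g(c, g(c, c)), 0)   [R3 at 1.1]
4. g(g(c, g(c, c)), 0)  →  g(g(c, c), 0)   [R4 at 1]
5. g(g(c, c), 0)  →  g(c, 0)   [R4 at 1]
6. g(c, 0)  →  0   [R4 at ε]

Reduce t₂ = g(g(g(c, g(c, c)), g(c, q(g(c, g(c, c))))), 0):
1. g(g(g(c, g(c, c)), g(c, q(g(c, g(c, c))))), 0)  →  g(g(g(c, c), g(c, q(g(c, g(c, c))))), 0)   [R4 at 1.1]
2. g(g(g(c, c), g(c, q(g(c, g(c, c))))), 0)  →  g(g(c, g(c, q(g(c, g(c, c))))), 0)   [R4 at 1.1]
3. g(g(c, g(c, q(g(c, g(c, c))))), 0)  →  g(g(c, q(g(c, g(c, c)))), 0)   [R4 at 1]
4. g(g(c, q(g(c, g(c, c)))), 0)  →  g(q(g(c, g(c, c))), 0)   [R4 at 1]
5. g(q(g(c, g(c, c))), 0)  →  g(c, 0)   [R3 at 1]
6. g(c, 0)  →  0   [R4 at ε]

yes — NF(t₁) = 0, NF(t₂) = 0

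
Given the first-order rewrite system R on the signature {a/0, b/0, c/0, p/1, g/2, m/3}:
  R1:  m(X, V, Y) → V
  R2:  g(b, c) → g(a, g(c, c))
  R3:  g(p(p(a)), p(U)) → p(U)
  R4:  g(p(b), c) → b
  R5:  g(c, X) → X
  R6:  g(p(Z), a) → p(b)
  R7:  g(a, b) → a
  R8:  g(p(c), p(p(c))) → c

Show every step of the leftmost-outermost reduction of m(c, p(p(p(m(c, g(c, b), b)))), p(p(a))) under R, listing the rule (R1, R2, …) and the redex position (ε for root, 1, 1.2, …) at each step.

1. m(c, p(p(p(m(c, g(c, b), b)))), p(p(a)))  →  p(p(p(m(c, g(c, b), b))))   [R1 at ε]
2. p(p(p(m(c, g(c, b), b))))  →  p(p(p(g(c, b))))   [R1 at 1.1.1]
3. p(p(p(g(c, b))))  →  p(p(p(b)))   [R5 at 1.1.1]

p(p(p(b)))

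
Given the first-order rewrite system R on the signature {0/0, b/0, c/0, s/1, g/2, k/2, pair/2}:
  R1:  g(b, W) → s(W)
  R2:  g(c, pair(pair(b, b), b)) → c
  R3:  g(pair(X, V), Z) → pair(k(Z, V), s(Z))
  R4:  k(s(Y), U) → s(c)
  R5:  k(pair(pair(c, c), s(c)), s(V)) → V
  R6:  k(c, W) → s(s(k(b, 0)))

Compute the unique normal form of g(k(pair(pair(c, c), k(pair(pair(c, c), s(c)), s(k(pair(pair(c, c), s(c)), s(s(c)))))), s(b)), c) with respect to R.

1. g(k(pair(pair(c, c), k(pair(pair(c, c), s(c)), s(k(pair(pair(c, c), s(c)), s(s(c)))))), s(b)), c)  →  g(k(pair(pair(c, c), k(pair(pair(c, c), s(c)), s(s(c)))), s(b)), c)   [R5 at 1.1.2]
2. g(k(pair(pair(c, c), k(pair(pair(c, c), s(c)), s(s(c)))), s(b)), c)  →  g(k(pair(pair(c, c), s(c)), s(b)), c)   [R5 at 1.1.2]
3. g(k(pair(pair(c, c), s(c)), s(b)), c)  →  g(b, c)   [R5 at 1]
4. g(b, c)  →  s(c)   [R1 at ε]

s(c)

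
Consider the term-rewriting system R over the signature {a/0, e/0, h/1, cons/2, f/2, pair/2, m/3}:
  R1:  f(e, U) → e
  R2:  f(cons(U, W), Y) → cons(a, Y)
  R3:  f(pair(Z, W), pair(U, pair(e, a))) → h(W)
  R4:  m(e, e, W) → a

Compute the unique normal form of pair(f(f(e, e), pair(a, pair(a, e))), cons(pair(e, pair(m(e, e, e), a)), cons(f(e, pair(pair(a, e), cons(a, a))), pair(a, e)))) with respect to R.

1. pair(f(f(e, e), pair(a, pair(a, e))), cons(pair(e, pair(m(e, e, e), a)), cons(f(e, pair(pair(a, e), cons(a, a))), pair(a, e))))  →  pair(f(e, pair(a, pair(a, e))), cons(pair(e, pair(m(e, e, e), a)), cons(f(e, pair(pair(a, e), cons(a, a))), pair(a, e))))   [R1 at 1.1]
2. pair(f(e, pair(a, pair(a, e))), cons(pair(e, pair(m(e, e, e), a)), cons(f(e, pair(pair(a, e), cons(a, a))), pair(a, e))))  →  pair(e, cons(pair(e, pair(m(e, e, e), a)), cons(f(e, pair(pair(a, e), cons(a, a))), pair(a, e))))   [R1 at 1]
3. pair(e, cons(pair(e, pair(m(e, e, e), a)), cons(f(e, pair(pair(a, e), cons(a, a))), pair(a, e))))  →  pair(e, cons(pair(e, pair(a, a)), cons(f(e, pair(pair(a, e), cons(a, a))), pair(a, e))))   [R4 at 2.1.2.1]
4. pair(e, cons(pair(e, pair(a, a)), cons(f(e, pair(pair(a, e), cons(a, a))), pair(a, e))))  →  pair(e, cons(pair(e, pair(a, a)), cons(e, pair(a, e))))   [R1 at 2.2.1]

pair(e, cons(pair(e, pair(a, a)), cons(e, pair(a, e))))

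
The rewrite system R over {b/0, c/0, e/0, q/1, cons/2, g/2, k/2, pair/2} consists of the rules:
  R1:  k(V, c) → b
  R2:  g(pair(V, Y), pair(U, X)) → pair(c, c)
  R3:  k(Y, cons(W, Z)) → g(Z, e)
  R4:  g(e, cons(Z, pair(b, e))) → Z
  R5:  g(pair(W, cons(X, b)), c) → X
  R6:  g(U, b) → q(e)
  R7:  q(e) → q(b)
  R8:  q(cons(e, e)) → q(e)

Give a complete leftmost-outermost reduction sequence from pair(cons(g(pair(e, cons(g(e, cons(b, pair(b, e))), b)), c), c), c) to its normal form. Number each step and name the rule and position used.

1. pair(cons(g(pair(e, cons(g(e, cons(b, pair(b, e))), b)), c), c), c)  →  pair(cons(g(e, cons(b, pair(b, e))), c), c)   [R5 at 1.1]
2. pair(cons(g(e, cons(b, pair(b, e))), c), c)  →  pair(cons(b, c), c)   [R4 at 1.1]

pair(cons(b, c), c)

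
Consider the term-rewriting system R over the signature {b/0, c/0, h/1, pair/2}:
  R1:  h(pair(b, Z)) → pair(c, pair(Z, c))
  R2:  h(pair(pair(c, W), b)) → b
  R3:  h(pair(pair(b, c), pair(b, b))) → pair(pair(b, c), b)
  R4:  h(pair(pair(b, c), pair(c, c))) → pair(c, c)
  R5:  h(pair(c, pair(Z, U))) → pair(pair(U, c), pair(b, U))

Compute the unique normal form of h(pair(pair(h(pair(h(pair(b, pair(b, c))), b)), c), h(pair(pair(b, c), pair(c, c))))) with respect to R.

1. h(pair(pair(h(pair(h(pair(b, pair(b, c))), b)), c), h(pair(pair(b, c), pair(c, c)))))  →  h(pair(pair(h(pair(pair(c, pair(pair(b, c), c)), b)), c), h(pair(pair(b, c), pair(c, c)))))   [R1 at 1.1.1.1.1]
2. h(pair(pair(h(pair(pair(c, pair(pair(b, c), c)), b)), c), h(pair(pair(b, c), pair(c, c)))))  →  h(pair(pair(b, c), h(pair(pair(b, c), pair(c, c)))))   [R2 at 1.1.1]
3. h(pair(pair(b, c), h(pair(pair(b, c), pair(c, c)))))  →  h(pair(pair(b, c), pair(c, c)))   [R4 at 1.2]
4. h(pair(pair(b, c), pair(c, c)))  →  pair(c, c)   [R4 at ε]

pair(c, c)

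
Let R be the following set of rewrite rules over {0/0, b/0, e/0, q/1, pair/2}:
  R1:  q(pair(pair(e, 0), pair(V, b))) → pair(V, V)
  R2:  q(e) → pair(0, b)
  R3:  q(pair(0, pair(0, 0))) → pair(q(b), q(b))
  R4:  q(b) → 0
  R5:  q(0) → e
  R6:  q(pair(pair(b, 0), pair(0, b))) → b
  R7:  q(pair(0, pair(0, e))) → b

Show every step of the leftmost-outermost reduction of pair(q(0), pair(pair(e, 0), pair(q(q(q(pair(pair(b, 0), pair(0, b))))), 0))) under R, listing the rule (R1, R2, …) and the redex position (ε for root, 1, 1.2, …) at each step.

1. pair(q(0), pair(pair(e, 0), pair(q(q(q(pair(pair(b, 0), pair(0, b))))), 0)))  →  pair(e, pair(pair(e, 0), pair(q(q(q(pair(pair(b, 0), pair(0, b))))), 0)))   [R5 at 1]
2. pair(e, pair(pair(e, 0), pair(q(q(q(pair(pair(b, 0), pair(0, b))))), 0)))  →  pair(e, pair(pair(e, 0), pair(q(q(b)), 0)))   [R6 at 2.2.1.1.1]
3. pair(e, pair(pair(e, 0), pair(q(q(b)), 0)))  →  pair(e, pair(pair(e, 0), pair(q(0), 0)))   [R4 at 2.2.1.1]
4. pair(e, pair(pair(e, 0), pair(q(0), 0)))  →  pair(e, pair(pair(e, 0), pair(e, 0)))   [R5 at 2.2.1]

pair(e, pair(pair(e, 0), pair(e, 0)))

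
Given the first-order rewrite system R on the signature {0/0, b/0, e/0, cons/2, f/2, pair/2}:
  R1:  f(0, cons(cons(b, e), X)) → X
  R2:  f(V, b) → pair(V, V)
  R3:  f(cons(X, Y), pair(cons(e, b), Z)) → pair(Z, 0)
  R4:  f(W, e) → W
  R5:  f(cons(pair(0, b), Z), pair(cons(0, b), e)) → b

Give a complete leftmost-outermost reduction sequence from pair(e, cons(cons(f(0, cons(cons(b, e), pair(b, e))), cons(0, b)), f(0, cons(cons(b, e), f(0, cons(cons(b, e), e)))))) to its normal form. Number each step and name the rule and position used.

pair(e, cons(cons(pair(b, e), cons(0, b)), e))

1. pair(e, cons(cons(f(0, cons(cons(b, e), pair(b, e))), cons(0, b)), f(0, cons(cons(b, e), f(0, cons(cons(b, e), e))))))  →  pair(e, cons(cons(pair(b, e), cons(0, b)), f(0, cons(cons(b, e), f(0, cons(cons(b, e), e))))))   [R1 at 2.1.1]
2. pair(e, cons(cons(pair(b, e), cons(0, b)), f(0, cons(cons(b, e), f(0, cons(cons(b, e), e))))))  →  pair(e, cons(cons(pair(b, e), cons(0, b)), f(0, cons(cons(b, e), e))))   [R1 at 2.2]
3. pair(e, cons(cons(pair(b, e), cons(0, b)), f(0, cons(cons(b, e), e))))  →  pair(e, cons(cons(pair(b, e), cons(0, b)), e))   [R1 at 2.2]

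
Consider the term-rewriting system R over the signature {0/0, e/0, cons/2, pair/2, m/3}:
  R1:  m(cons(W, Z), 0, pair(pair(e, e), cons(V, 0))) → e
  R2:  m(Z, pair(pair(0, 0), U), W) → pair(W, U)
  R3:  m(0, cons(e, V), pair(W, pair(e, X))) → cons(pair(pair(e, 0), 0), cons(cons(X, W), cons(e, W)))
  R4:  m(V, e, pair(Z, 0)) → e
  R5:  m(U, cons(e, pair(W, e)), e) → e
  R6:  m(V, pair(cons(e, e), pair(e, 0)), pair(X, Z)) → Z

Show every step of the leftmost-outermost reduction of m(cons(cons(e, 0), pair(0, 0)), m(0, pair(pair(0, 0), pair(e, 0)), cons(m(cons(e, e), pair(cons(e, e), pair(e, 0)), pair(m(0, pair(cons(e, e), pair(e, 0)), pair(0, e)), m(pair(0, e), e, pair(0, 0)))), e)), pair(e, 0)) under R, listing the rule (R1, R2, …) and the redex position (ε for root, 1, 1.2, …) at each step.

0

1. m(cons(cons(e, 0), pair(0, 0)), m(0, pair(pair(0, 0), pair(e, 0)), cons(m(cons(e, e), pair(cons(e, e), pair(e, 0)), pair(m(0, pair(cons(e, e), pair(e, 0)), pair(0, e)), m(pair(0, e), e, pair(0, 0)))), e)), pair(e, 0))  →  m(cons(cons(e, 0), pair(0, 0)), pair(cons(m(cons(e, e), pair(cons(e, e), pair(e, 0)), pair(m(0, pair(cons(e, e), pair(e, 0)), pair(0, e)), m(pair(0, e), e, pair(0, 0)))), e), pair(e, 0)), pair(e, 0))   [R2 at 2]
2. m(cons(cons(e, 0), pair(0, 0)), pair(cons(m(cons(e, e), pair(cons(e, e), pair(e, 0)), pair(m(0, pair(cons(e, e), pair(e, 0)), pair(0, e)), m(pair(0, e), e, pair(0, 0)))), e), pair(e, 0)), pair(e, 0))  →  m(cons(cons(e, 0), pair(0, 0)), pair(cons(m(pair(0, e), e, pair(0, 0)), e), pair(e, 0)), pair(e, 0))   [R6 at 2.1.1]
3. m(cons(cons(e, 0), pair(0, 0)), pair(cons(m(pair(0, e), e, pair(0, 0)), e), pair(e, 0)), pair(e, 0))  →  m(cons(cons(e, 0), pair(0, 0)), pair(cons(e, e), pair(e, 0)), pair(e, 0))   [R4 at 2.1.1]
4. m(cons(cons(e, 0), pair(0, 0)), pair(cons(e, e), pair(e, 0)), pair(e, 0))  →  0   [R6 at ε]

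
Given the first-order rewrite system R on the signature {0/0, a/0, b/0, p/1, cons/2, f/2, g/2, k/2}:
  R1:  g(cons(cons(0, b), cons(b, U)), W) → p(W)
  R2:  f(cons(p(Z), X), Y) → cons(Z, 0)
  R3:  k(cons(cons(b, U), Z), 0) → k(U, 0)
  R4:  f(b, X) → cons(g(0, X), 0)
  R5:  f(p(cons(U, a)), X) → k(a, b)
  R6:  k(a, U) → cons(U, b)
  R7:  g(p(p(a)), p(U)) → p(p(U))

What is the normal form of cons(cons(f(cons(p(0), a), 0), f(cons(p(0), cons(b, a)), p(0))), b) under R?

1. cons(cons(f(cons(p(0), a), 0), f(cons(p(0), cons(b, a)), p(0))), b)  →  cons(cons(cons(0, 0), f(cons(p(0), cons(b, a)), p(0))), b)   [R2 at 1.1]
2. cons(cons(cons(0, 0), f(cons(p(0), cons(b, a)), p(0))), b)  →  cons(cons(cons(0, 0), cons(0, 0)), b)   [R2 at 1.2]

cons(cons(cons(0, 0), cons(0, 0)), b)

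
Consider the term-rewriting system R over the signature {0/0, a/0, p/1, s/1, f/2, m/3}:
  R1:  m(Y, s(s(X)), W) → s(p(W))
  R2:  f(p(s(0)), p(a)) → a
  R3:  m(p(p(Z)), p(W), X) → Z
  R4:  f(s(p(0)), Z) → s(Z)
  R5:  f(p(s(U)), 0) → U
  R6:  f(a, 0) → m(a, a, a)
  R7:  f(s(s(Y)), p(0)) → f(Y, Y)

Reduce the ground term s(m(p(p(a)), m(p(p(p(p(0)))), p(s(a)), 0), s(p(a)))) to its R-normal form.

s(a)

1. s(m(p(p(a)), m(p(p(p(p(0)))), p(s(a)), 0), s(p(a))))  →  s(m(p(p(a)), p(p(0)), s(p(a))))   [R3 at 1.2]
2. s(m(p(p(a)), p(p(0)), s(p(a))))  →  s(a)   [R3 at 1]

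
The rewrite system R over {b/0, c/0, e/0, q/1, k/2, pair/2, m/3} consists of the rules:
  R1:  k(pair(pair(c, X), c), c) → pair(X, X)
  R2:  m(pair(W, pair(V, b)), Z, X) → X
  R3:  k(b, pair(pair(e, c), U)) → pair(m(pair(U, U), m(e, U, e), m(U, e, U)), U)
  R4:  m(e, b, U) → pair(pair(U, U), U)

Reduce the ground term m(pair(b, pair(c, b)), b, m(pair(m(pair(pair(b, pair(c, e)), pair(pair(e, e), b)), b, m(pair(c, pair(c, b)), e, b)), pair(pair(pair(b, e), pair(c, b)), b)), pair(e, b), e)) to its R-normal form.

e

1. m(pair(b, pair(c, b)), b, m(pair(m(pair(pair(b, pair(c, e)), pair(pair(e, e), b)), b, m(pair(c, pair(c, b)), e, b)), pair(pair(pair(b, e), pair(c, b)), b)), pair(e, b), e))  →  m(pair(m(pair(pair(b, pair(c, e)), pair(pair(e, e), b)), b, m(pair(c, pair(c, b)), e, b)), pair(pair(pair(b, e), pair(c, b)), b)), pair(e, b), e)   [R2 at ε]
2. m(pair(m(pair(pair(b, pair(c, e)), pair(pair(e, e), b)), b, m(pair(c, pair(c, b)), e, b)), pair(pair(pair(b, e), pair(c, b)), b)), pair(e, b), e)  →  e   [R2 at ε]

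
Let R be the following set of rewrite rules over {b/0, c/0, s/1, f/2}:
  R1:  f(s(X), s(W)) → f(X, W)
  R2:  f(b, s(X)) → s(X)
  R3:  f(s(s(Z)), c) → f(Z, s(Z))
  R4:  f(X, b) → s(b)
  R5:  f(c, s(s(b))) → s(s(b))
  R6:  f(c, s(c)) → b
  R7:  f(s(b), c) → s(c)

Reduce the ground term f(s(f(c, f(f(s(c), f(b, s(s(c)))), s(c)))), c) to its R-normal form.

1. f(s(f(c, f(f(s(c), f(b, s(s(c)))), s(c)))), c)  →  f(s(f(c, f(f(s(c), s(s(c))), s(c)))), c)   [R2 at 1.1.2.1.2]
2. f(s(f(c, f(f(s(c), s(s(c))), s(c)))), c)  →  f(s(f(c, f(f(c, s(c)), s(c)))), c)   [R1 at 1.1.2.1]
3. f(s(f(c, f(f(c, s(c)), s(c)))), c)  →  f(s(f(c, f(b, s(c)))), c)   [R6 at 1.1.2.1]
4. f(s(f(c, f(b, s(c)))), c)  →  f(s(f(c, s(c))), c)   [R2 at 1.1.2]
5. f(s(f(c, s(c))), c)  →  f(s(b), c)   [R6 at 1.1]
6. f(s(b), c)  →  s(c)   [R7 at ε]

s(c)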